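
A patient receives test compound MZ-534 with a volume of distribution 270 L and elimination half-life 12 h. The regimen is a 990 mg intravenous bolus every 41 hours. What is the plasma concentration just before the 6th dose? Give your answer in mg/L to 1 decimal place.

f = (1/2)^(τ/t½) = (1/2)^(41/12) ≈ 0.0936.
C₀ = D/Vd = 990/270 ≈ 3.667 mg/L.
Before the 6th dose, 5 doses have been given. Superposition: Cmin = C₀·(f + f² + … + f^5).
≈ 3.667 × (0.0936 + 0.0088 + 0.0008 + 0.0001 + 0.0000) ≈ 3.667 × 0.1033 ≈ 0.379 mg/L.

0.4 mg/L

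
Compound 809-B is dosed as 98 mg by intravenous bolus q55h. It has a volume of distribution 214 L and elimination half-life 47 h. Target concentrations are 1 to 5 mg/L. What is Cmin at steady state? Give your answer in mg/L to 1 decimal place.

0.4 mg/L

Over one 55-h interval, 55/47 ≈ 1.1702 half-lives elapse, leaving f ≈ 0.4444 of each dose.
At steady state, accumulation factor R = 1/(1 − e^(−kτ)) ≈ 1.7999.
Single-dose peak C₀ = D/Vd = 98/214 ≈ 0.458 mg/L.
Steady-state peak Cmax,ss = C₀·R ≈ 0.458 × 1.7999 ≈ 0.824 mg/L.
One interval later, Cmin,ss = Cmax,ss·e^(−kτ) ≈ 0.824 × 0.4444 ≈ 0.366 mg/L.
Trough 0.4 mg/L vs MEC 1 mg/L: subtherapeutic.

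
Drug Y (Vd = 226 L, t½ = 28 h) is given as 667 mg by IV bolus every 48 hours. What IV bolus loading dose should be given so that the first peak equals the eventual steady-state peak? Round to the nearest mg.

f = (1/2)^(48/28) ≈ 0.304753; accumulation ratio R = 1/(1−f) ≈ 1.43834.
Loading dose to hit Cmax,ss on first dose: D_load = D_maint·R ≈ 667 × 1.43834 ≈ 959.37 mg.

959 mg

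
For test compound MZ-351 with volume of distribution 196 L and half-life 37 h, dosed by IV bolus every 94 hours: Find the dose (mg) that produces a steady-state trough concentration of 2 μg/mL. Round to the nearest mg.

τ/t½ = 94/37 ≈ 2.5405, so f = (1/2)^(94/37) ≈ 0.171878.
Cmin,ss = (D/Vd)·f/(1−f), so D = Cmin,ss·Vd·(1−f)/f.
D = 2 × 196 × (1−f)/f ≈ 2 × 196 × 4.81808 ≈ 1888.69 mg.

1889 mg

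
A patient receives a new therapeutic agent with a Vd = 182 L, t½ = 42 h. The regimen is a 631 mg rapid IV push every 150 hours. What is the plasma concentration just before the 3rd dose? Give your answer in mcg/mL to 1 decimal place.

f = (1/2)^(τ/t½) = (1/2)^(150/42) ≈ 0.0841.
C₀ = D/Vd = 631/182 ≈ 3.467 mcg/mL.
Before the 3rd dose, 2 doses have been given. Superposition: Cmin = C₀·(f + f²).
≈ 3.467 × (0.0841 + 0.0071) ≈ 3.467 × 0.0912 ≈ 0.316 mcg/mL.

0.3 mcg/mL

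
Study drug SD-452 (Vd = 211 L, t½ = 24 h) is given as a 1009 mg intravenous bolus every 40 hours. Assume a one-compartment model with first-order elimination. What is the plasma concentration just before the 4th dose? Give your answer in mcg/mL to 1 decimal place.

2.1 mcg/mL

f = (1/2)^(τ/t½) = (1/2)^(40/24) ≈ 0.3150.
C₀ = D/Vd = 1009/211 ≈ 4.782 mcg/mL.
Before the 4th dose, 3 doses have been given. Superposition: Cmin = C₀·(f + f² + … + f^3).
≈ 4.782 × (0.3150 + 0.0992 + 0.0313) ≈ 4.782 × 0.4455 ≈ 2.130 mcg/mL.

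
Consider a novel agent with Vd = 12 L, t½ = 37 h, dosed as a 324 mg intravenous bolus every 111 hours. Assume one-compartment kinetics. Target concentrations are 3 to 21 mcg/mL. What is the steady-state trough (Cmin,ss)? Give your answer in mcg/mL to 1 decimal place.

The dosing interval is 3 half-lives, so f = 2^(−3) = 0.125.
At steady state, R = 1/(1 − 0.125) = 8/7.
Single-dose peak C₀ = D/Vd = 324/12 = 27 mcg/mL.
Steady-state peak Cmax,ss = C₀·R = 27 × 8/7 ≈ 30.857 mcg/mL.
Steady-state trough Cmin,ss = Cmax,ss·f ≈ 30.857 × 0.125 ≈ 3.857 mcg/mL.
Trough 3.9 mcg/mL vs MEC 3 mcg/mL: adequate.

3.9 mcg/mL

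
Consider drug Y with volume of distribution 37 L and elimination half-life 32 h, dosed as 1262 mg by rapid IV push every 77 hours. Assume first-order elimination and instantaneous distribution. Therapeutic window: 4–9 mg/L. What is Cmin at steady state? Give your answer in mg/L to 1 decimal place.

7.9 mg/L

τ/t½ = 77/32 ≈ 2.4062, so fraction remaining f = (1/2)^(77/32) ≈ 0.1886.
Single-dose peak C₀ = D/Vd = 1262/37 ≈ 34.108 mg/L.
Steady-state trough Cmin,ss = C₀·f/(1−f) ≈ 34.108 × 0.1886/0.8114 ≈ 7.928 mg/L.
Trough 7.9 mg/L vs MEC 4 mg/L: adequate.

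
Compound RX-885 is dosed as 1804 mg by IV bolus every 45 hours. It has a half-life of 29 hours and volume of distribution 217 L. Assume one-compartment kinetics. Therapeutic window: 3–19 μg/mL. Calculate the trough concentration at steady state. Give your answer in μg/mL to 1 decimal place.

τ/t½ = 45/29 ≈ 1.5517, so fraction remaining f = (1/2)^(45/29) ≈ 0.3411.
At steady state, accumulation factor R = 1/(1 − e^(−kτ)) ≈ 1.5177.
Single-dose peak C₀ = D/Vd = 1804/217 ≈ 8.313 μg/mL.
Steady-state peak Cmax,ss = C₀·R ≈ 8.313 × 1.5177 ≈ 12.617 μg/mL.
Steady-state trough Cmin,ss = Cmax,ss·f ≈ 12.617 × 0.3411 ≈ 4.304 μg/mL.
Trough 4.3 μg/mL vs MEC 3 μg/mL: adequate.

4.3 μg/mL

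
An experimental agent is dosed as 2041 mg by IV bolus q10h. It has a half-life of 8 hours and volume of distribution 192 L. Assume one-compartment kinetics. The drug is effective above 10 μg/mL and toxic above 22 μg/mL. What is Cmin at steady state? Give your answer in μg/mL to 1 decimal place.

Over one 10-h interval, 10/8 ≈ 1.25 half-lives elapse, leaving f ≈ 0.4204 of each dose.
Each bolus raises the concentration by D/Vd = 2041/192 ≈ 10.630 μg/mL.
Steady-state trough Cmin,ss = C₀·f/(1−f) ≈ 10.630 × 0.4204/0.5796 ≈ 7.710 μg/mL.
Trough 7.7 μg/mL vs MEC 10 μg/mL: subtherapeutic.

7.7 μg/mL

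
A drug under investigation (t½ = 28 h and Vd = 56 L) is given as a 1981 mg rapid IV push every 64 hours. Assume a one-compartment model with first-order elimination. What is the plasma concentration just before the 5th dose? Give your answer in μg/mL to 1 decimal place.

9.1 μg/mL

f = (1/2)^(τ/t½) = (1/2)^(64/28) ≈ 0.2051.
C₀ = D/Vd = 1981/56 ≈ 35.375 μg/mL.
Before the 5th dose, 4 doses have been given. Superposition: Cmin = C₀·(f + f² + … + f^4).
≈ 35.375 × (0.2051 + 0.0421 + 0.0086 + 0.0018) ≈ 35.375 × 0.2576 ≈ 9.113 μg/mL.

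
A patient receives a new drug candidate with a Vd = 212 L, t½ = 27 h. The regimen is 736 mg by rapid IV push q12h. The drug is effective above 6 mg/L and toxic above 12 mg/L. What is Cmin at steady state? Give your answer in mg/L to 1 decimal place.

9.6 mg/L

Over one 12-h interval, 12/27 ≈ 0.44444 half-lives elapse, leaving f ≈ 0.7349 of each dose.
Accumulation ratio R = 1/(1 − f) ≈ 1/0.2651 ≈ 3.7722.
Single-dose peak C₀ = D/Vd = 736/212 ≈ 3.472 mg/L.
Cmax,ss = C₀/(1 − f) ≈ 3.472/0.2651 ≈ 13.097 mg/L.
Steady-state trough Cmin,ss = Cmax,ss·f ≈ 13.097 × 0.7349 ≈ 9.625 mg/L.
Trough 9.6 mg/L vs MEC 6 mg/L: adequate.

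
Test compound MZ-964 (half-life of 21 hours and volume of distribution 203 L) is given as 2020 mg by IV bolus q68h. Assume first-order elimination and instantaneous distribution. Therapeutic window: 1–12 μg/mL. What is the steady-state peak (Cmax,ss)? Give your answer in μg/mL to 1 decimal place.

11.1 μg/mL

Over one 68-h interval, 68/21 ≈ 3.2381 half-lives elapse, leaving f ≈ 0.1060 of each dose.
At steady state, accumulation factor R = 1/(1 − e^(−kτ)) ≈ 1.1186.
Each bolus raises the concentration by D/Vd = 2020/203 ≈ 9.951 μg/mL.
Steady-state peak Cmax,ss = C₀·R ≈ 9.951 × 1.1186 ≈ 11.131 μg/mL.
Peak 11.1 μg/mL vs MTC 12 μg/mL: below toxic threshold.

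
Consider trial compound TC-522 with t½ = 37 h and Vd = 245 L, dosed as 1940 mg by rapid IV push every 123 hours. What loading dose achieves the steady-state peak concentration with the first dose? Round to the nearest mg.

f = (1/2)^(123/37) ≈ 0.099834; accumulation ratio R = 1/(1−f) ≈ 1.11091.
Loading dose to hit Cmax,ss on first dose: D_load = D_maint·R ≈ 1940 × 1.11091 ≈ 2155.17 mg.

2155 mg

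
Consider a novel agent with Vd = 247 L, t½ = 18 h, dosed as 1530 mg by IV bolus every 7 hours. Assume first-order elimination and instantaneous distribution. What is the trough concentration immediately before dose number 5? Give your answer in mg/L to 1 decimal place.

f = (1/2)^(τ/t½) = (1/2)^(7/18) ≈ 0.7637.
C₀ = D/Vd = 1530/247 ≈ 6.194 mg/L.
Before the 5th dose, 4 doses have been given. Superposition: Cmin = C₀·(f + f² + … + f^4).
≈ 6.194 × (0.7637 + 0.5832 + 0.4454 + 0.3402) ≈ 6.194 × 2.1325 ≈ 13.209 mg/L.

13.2 mg/L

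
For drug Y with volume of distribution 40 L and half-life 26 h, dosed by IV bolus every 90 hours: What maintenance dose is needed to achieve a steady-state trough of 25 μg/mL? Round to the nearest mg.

10016 mg

τ/t½ = 90/26 ≈ 3.4615, so f = (1/2)^(90/26) ≈ 0.090776.
Cmin,ss = (D/Vd)·f/(1−f), so D = Cmin,ss·Vd·(1−f)/f.
D = 25 × 40 × (1−f)/f ≈ 25 × 40 × 10.01613 ≈ 10016.13 mg.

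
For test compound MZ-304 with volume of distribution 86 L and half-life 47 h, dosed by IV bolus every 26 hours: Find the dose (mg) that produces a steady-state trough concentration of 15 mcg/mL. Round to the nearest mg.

τ/t½ = 26/47 ≈ 0.55319, so f = (1/2)^(26/47) ≈ 0.681511.
Cmin,ss = (D/Vd)·f/(1−f), so D = Cmin,ss·Vd·(1−f)/f.
D = 15 × 86 × (1−f)/f ≈ 15 × 86 × 0.46733 ≈ 602.86 mg.

603 mg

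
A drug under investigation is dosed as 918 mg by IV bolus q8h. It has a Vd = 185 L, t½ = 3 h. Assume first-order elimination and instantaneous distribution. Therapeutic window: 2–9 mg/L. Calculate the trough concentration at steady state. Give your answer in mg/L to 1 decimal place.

Over one 8-h interval, 8/3 ≈ 2.6667 half-lives elapse, leaving f ≈ 0.1575 of each dose.
Single-dose peak C₀ = D/Vd = 918/185 ≈ 4.962 mg/L.
Steady-state trough Cmin,ss = C₀·f/(1−f) ≈ 4.962 × 0.1575/0.8425 ≈ 0.928 mg/L.
Trough 0.9 mg/L vs MEC 2 mg/L: subtherapeutic.

0.9 mg/L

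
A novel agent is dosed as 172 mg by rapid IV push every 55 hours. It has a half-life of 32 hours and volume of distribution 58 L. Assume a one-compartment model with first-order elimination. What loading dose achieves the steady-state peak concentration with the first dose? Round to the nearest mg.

f = (1/2)^(55/32) ≈ 0.303812; accumulation ratio R = 1/(1−f) ≈ 1.43639.
Loading dose to hit Cmax,ss on first dose: D_load = D_maint·R ≈ 172 × 1.43639 ≈ 247.06 mg.

247 mg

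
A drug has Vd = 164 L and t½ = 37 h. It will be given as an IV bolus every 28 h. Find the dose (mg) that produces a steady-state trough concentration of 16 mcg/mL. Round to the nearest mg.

τ/t½ = 28/37 ≈ 0.75676, so f = (1/2)^(28/37) ≈ 0.591825.
Cmin,ss = (D/Vd)·f/(1−f), so D = Cmin,ss·Vd·(1−f)/f.
D = 16 × 164 × (1−f)/f ≈ 16 × 164 × 0.68969 ≈ 1809.75 mg.

1810 mg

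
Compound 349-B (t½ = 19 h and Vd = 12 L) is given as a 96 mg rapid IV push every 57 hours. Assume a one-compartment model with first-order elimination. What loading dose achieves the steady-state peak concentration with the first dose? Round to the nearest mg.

110 mg

f = (1/2)^(57/19) ≈ 0.125000; accumulation ratio R = 1/(1−f) ≈ 1.14286.
Loading dose to hit Cmax,ss on first dose: D_load = D_maint·R ≈ 96 × 1.14286 ≈ 109.71 mg.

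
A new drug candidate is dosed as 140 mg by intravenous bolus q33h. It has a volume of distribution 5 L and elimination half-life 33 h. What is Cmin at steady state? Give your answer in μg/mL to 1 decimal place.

28.0 μg/mL

The dosing interval is 1 half-life, so f = 2^(−1) = 0.5.
Accumulation ratio R = 1/(1 − f) = 1/0.5 = 2/1.
Single-dose peak C₀ = D/Vd = 140/5 = 28 μg/mL.
Steady-state peak Cmax,ss = C₀·R = 28 × 2/1 ≈ 56.000 μg/mL.
Steady-state trough Cmin,ss = Cmax,ss·f ≈ 56.000 × 0.5 ≈ 28.000 μg/mL.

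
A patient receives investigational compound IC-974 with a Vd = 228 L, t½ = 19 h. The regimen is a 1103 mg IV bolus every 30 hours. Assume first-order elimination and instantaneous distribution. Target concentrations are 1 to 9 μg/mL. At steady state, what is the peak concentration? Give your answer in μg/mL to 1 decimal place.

7.3 μg/mL

τ/t½ = 30/19 ≈ 1.5789, so fraction remaining f = (1/2)^(30/19) ≈ 0.3347.
At steady state, accumulation factor R = 1/(1 − e^(−kτ)) ≈ 1.5031.
Single-dose peak C₀ = D/Vd = 1103/228 ≈ 4.838 μg/mL.
Steady-state peak Cmax,ss = C₀·R ≈ 4.838 × 1.5031 ≈ 7.272 μg/mL.
Peak 7.3 μg/mL vs MTC 9 μg/mL: below toxic threshold.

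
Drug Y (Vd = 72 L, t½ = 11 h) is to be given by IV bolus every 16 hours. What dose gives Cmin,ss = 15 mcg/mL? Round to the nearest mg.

1880 mg

τ/t½ = 16/11 ≈ 1.4545, so f = (1/2)^(16/11) ≈ 0.364870.
Cmin,ss = (D/Vd)·f/(1−f), so D = Cmin,ss·Vd·(1−f)/f.
D = 15 × 72 × (1−f)/f ≈ 15 × 72 × 1.74070 ≈ 1879.96 mg.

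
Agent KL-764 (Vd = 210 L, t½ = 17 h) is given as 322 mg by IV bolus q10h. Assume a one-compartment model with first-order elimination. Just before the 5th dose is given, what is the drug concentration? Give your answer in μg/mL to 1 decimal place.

f = (1/2)^(τ/t½) = (1/2)^(10/17) ≈ 0.6652.
C₀ = D/Vd = 322/210 ≈ 1.533 μg/mL.
Before the 5th dose, 4 doses have been given. Superposition: Cmin = C₀·(f + f² + … + f^4).
≈ 1.533 × (0.6652 + 0.4425 + 0.2943 + 0.1958) ≈ 1.533 × 1.5978 ≈ 2.449 μg/mL.

2.4 μg/mL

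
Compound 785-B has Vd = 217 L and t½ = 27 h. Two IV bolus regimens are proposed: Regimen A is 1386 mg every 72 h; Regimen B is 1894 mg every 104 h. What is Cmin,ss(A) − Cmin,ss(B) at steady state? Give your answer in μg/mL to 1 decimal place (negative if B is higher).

Regimen A: f = (1/2)^(72/27) ≈ 0.1575; Cmin,ss = (1386/217)·f/(1−f) ≈ 1.194 μg/mL.
Regimen B: f = (1/2)^(104/27) ≈ 0.0693; Cmin,ss = (1894/217)·f/(1−f) ≈ 0.650 μg/mL.
Difference ≈ 1.194 − 0.650 ≈ 0.544 μg/mL.

0.5 μg/mL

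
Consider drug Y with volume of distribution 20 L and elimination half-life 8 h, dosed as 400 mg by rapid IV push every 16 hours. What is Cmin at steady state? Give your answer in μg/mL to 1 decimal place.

6.7 μg/mL

τ = 16 h = 2 half-lives, so f = (1/2)^2 = 0.25.
Accumulation ratio R = 1/(1 − f) = 1/0.75 = 4/3.
Single-dose peak C₀ = D/Vd = 400/20 = 20 μg/mL.
Steady-state peak Cmax,ss = C₀·R = 20 × 4/3 ≈ 26.667 μg/mL.
Steady-state trough Cmin,ss = Cmax,ss·f ≈ 26.667 × 0.25 ≈ 6.667 μg/mL.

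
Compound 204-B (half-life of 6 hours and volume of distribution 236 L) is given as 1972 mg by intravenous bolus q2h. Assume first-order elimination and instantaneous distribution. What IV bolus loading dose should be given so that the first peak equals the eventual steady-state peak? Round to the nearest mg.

f = (1/2)^(2/6) ≈ 0.793701; accumulation ratio R = 1/(1−f) ≈ 4.84733.
Loading dose to hit Cmax,ss on first dose: D_load = D_maint·R ≈ 1972 × 4.84733 ≈ 9558.93 mg.

9559 mg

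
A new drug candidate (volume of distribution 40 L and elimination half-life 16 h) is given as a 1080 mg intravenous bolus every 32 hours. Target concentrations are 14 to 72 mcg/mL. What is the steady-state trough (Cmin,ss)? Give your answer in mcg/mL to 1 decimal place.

9.0 mcg/mL

τ = 32 h = 2 half-lives, so f = (1/2)^2 = 0.25.
Accumulation ratio R = 1/(1 − f) = 1/0.75 = 4/3.
Single-dose peak C₀ = D/Vd = 1080/40 = 27 mcg/mL.
Steady-state peak Cmax,ss = C₀·R = 27 × 4/3 ≈ 36.000 mcg/mL.
Steady-state trough Cmin,ss = Cmax,ss·f ≈ 36.000 × 0.25 ≈ 9.000 mcg/mL.
Trough 9.0 mcg/mL vs MEC 14 mcg/mL: subtherapeutic.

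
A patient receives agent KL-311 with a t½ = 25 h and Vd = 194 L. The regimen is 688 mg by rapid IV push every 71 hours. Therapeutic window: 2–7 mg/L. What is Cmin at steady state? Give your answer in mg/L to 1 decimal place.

0.6 mg/L

k = ln2/t½ = ln2/25 ≈ 0.027726 h⁻¹; fraction remaining f = e^(−kτ) = e^(−0.027726×71) ≈ 0.1397.
Accumulation ratio R = 1/(1 − f) ≈ 1/0.8603 ≈ 1.1624.
Each bolus raises the concentration by D/Vd = 688/194 ≈ 3.546 mg/L.
Steady-state peak Cmax,ss = C₀·R ≈ 3.546 × 1.1624 ≈ 4.122 mg/L.
One interval later, Cmin,ss = Cmax,ss·e^(−kτ) ≈ 4.122 × 0.1397 ≈ 0.576 mg/L.
Trough 0.6 mg/L vs MEC 2 mg/L: subtherapeutic.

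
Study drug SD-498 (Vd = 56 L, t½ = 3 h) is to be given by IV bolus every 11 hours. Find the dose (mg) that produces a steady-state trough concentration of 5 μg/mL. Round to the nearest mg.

τ/t½ = 11/3 ≈ 3.6667, so f = (1/2)^(11/3) ≈ 0.078745.
Cmin,ss = (D/Vd)·f/(1−f), so D = Cmin,ss·Vd·(1−f)/f.
D = 5 × 56 × (1−f)/f ≈ 5 × 56 × 11.69922 ≈ 3275.78 mg.

3276 mg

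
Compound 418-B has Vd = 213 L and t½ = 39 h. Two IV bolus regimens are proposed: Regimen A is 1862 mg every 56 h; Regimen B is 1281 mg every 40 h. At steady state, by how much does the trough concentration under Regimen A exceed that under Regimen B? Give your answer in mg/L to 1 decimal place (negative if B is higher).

-0.7 mg/L

Regimen A: f = (1/2)^(56/39) ≈ 0.3696; Cmin,ss = (1862/213)·f/(1−f) ≈ 5.125 mg/L.
Regimen B: f = (1/2)^(40/39) ≈ 0.4912; Cmin,ss = (1281/213)·f/(1−f) ≈ 5.806 mg/L.
Difference ≈ 5.125 − 5.806 ≈ -0.681 mg/L.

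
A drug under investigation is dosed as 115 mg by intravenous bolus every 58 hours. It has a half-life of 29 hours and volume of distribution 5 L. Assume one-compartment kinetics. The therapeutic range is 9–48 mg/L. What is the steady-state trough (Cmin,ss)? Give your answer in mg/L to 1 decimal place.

7.7 mg/L

The dosing interval is 2 half-lives, so f = 2^(−2) = 0.25.
Accumulation ratio R = 1/(1 − f) = 1/0.75 = 4/3.
Single-dose peak C₀ = D/Vd = 115/5 = 23 mg/L.
Steady-state peak Cmax,ss = C₀·R = 23 × 4/3 ≈ 30.667 mg/L.
Steady-state trough Cmin,ss = Cmax,ss·f ≈ 30.667 × 0.25 ≈ 7.667 mg/L.
Trough 7.7 mg/L vs MEC 9 mg/L: subtherapeutic.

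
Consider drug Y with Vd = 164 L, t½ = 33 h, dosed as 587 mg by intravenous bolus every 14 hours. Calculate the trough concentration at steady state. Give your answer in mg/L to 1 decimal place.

Over one 14-h interval, 14/33 ≈ 0.42424 half-lives elapse, leaving f ≈ 0.7452 of each dose.
Accumulation ratio R = 1/(1 − f) ≈ 1/0.2548 ≈ 3.9246.
Single-dose peak C₀ = D/Vd = 587/164 ≈ 3.579 mg/L.
Steady-state peak Cmax,ss = C₀·R ≈ 3.579 × 3.9246 ≈ 14.046 mg/L.
One interval later, Cmin,ss = Cmax,ss·e^(−kτ) ≈ 14.046 × 0.7452 ≈ 10.467 mg/L.

10.5 mg/L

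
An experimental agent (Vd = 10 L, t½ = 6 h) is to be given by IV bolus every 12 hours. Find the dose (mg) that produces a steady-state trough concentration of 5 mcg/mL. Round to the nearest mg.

τ/t½ = 12/6 ≈ 2, so f = (1/2)^(12/6) ≈ 0.250000.
Cmin,ss = (D/Vd)·f/(1−f), so D = Cmin,ss·Vd·(1−f)/f.
D = 5 × 10 × (1−f)/f ≈ 5 × 10 × 3.00000 ≈ 150.00 mg.

150 mg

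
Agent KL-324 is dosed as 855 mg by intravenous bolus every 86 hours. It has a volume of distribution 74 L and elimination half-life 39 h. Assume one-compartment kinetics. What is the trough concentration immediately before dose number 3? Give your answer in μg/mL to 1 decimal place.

3.0 μg/mL

f = (1/2)^(τ/t½) = (1/2)^(86/39) ≈ 0.2169.
C₀ = D/Vd = 855/74 ≈ 11.554 μg/mL.
Before the 3rd dose, 2 doses have been given. Superposition: Cmin = C₀·(f + f²).
≈ 11.554 × (0.2169 + 0.0470) ≈ 11.554 × 0.2639 ≈ 3.049 μg/mL.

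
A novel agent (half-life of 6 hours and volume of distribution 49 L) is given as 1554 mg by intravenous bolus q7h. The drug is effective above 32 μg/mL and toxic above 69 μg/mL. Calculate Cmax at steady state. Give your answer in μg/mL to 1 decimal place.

57.2 μg/mL

k = ln2/t½ = ln2/6 ≈ 0.115525 h⁻¹; fraction remaining f = e^(−kτ) = e^(−0.115525×7) ≈ 0.4454.
Accumulation ratio R = 1/(1 − f) ≈ 1/0.5546 ≈ 1.8031.
Each bolus raises the concentration by D/Vd = 1554/49 ≈ 31.714 μg/mL.
Steady-state peak Cmax,ss = C₀·R ≈ 31.714 × 1.8031 ≈ 57.184 μg/mL.
Peak 57.2 μg/mL vs MTC 69 μg/mL: below toxic threshold.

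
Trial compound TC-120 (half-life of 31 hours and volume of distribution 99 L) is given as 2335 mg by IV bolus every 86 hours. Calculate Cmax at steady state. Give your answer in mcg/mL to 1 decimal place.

τ/t½ = 86/31 ≈ 2.7742, so fraction remaining f = (1/2)^(86/31) ≈ 0.1462.
Accumulation ratio R = 1/(1 − f) ≈ 1/0.8538 ≈ 1.1712.
Single-dose peak C₀ = D/Vd = 2335/99 ≈ 23.586 mcg/mL.
Steady-state peak Cmax,ss = C₀·R ≈ 23.586 × 1.1712 ≈ 27.624 mcg/mL.

27.6 mcg/mL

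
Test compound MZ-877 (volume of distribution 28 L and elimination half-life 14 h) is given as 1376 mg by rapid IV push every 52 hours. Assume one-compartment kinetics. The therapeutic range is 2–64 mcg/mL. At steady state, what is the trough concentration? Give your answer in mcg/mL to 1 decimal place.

4.1 mcg/mL

Over one 52-h interval, 52/14 ≈ 3.7143 half-lives elapse, leaving f ≈ 0.0762 of each dose.
Each bolus raises the concentration by D/Vd = 1376/28 ≈ 49.143 mcg/mL.
Steady-state trough Cmin,ss = C₀·f/(1−f) ≈ 49.143 × 0.0762/0.9238 ≈ 4.054 mcg/mL.
Trough 4.1 mcg/mL vs MEC 2 mcg/mL: adequate.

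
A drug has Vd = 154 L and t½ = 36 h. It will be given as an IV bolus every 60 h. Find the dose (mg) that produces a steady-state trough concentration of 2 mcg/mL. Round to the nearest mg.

τ/t½ = 60/36 ≈ 1.6667, so f = (1/2)^(60/36) ≈ 0.314980.
Cmin,ss = (D/Vd)·f/(1−f), so D = Cmin,ss·Vd·(1−f)/f.
D = 2 × 154 × (1−f)/f ≈ 2 × 154 × 2.17480 ≈ 669.84 mg.

670 mg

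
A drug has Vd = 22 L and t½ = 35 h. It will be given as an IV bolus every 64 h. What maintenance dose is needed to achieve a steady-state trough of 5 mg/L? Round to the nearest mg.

τ/t½ = 64/35 ≈ 1.8286, so f = (1/2)^(64/35) ≈ 0.281543.
Cmin,ss = (D/Vd)·f/(1−f), so D = Cmin,ss·Vd·(1−f)/f.
D = 5 × 22 × (1−f)/f ≈ 5 × 22 × 2.55186 ≈ 280.70 mg.

281 mg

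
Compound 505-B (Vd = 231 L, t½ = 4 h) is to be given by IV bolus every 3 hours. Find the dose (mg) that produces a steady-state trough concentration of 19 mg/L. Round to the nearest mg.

τ/t½ = 3/4 ≈ 0.75, so f = (1/2)^(3/4) ≈ 0.594604.
Cmin,ss = (D/Vd)·f/(1−f), so D = Cmin,ss·Vd·(1−f)/f.
D = 19 × 231 × (1−f)/f ≈ 19 × 231 × 0.68179 ≈ 2992.38 mg.

2992 mg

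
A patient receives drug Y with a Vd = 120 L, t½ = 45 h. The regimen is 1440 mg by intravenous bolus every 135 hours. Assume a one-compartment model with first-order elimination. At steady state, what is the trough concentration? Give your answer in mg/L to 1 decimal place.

1.7 mg/L

The dosing interval is 3 half-lives, so f = 2^(−3) = 0.125.
Accumulation ratio R = 1/(1 − f) = 1/0.875 = 8/7.
Single-dose peak C₀ = D/Vd = 1440/120 = 12 mg/L.
Steady-state peak Cmax,ss = C₀·R = 12 × 8/7 ≈ 13.714 mg/L.
Steady-state trough Cmin,ss = Cmax,ss·f ≈ 13.714 × 0.125 ≈ 1.714 mg/L.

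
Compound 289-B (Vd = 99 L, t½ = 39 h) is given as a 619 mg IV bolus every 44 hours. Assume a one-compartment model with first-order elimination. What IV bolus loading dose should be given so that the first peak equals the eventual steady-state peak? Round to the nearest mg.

1141 mg

f = (1/2)^(44/39) ≈ 0.457485; accumulation ratio R = 1/(1−f) ≈ 1.84327.
Loading dose to hit Cmax,ss on first dose: D_load = D_maint·R ≈ 619 × 1.84327 ≈ 1140.98 mg.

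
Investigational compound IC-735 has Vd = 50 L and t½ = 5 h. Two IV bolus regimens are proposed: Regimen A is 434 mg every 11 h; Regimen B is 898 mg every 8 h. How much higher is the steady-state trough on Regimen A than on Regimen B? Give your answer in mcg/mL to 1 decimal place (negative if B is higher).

Regimen A: f = (1/2)^(11/5) ≈ 0.2176; Cmin,ss = (434/50)·f/(1−f) ≈ 2.414 mcg/mL.
Regimen B: f = (1/2)^(8/5) ≈ 0.3299; Cmin,ss = (898/50)·f/(1−f) ≈ 8.842 mcg/mL.
Difference ≈ 2.414 − 8.842 ≈ -6.428 mcg/mL.

-6.4 mcg/mL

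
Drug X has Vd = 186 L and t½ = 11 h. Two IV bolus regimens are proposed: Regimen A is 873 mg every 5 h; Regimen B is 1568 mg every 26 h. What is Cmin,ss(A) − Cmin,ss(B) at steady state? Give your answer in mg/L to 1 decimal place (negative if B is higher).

10.6 mg/L

Regimen A: f = (1/2)^(5/11) ≈ 0.7297; Cmin,ss = (873/186)·f/(1−f) ≈ 12.671 mg/L.
Regimen B: f = (1/2)^(26/11) ≈ 0.1943; Cmin,ss = (1568/186)·f/(1−f) ≈ 2.033 mg/L.
Difference ≈ 12.671 − 2.033 ≈ 10.638 mg/L.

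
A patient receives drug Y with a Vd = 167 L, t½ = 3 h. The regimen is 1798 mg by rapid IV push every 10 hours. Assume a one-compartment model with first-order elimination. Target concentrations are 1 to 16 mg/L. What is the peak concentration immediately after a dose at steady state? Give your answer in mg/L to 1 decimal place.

12.0 mg/L

τ/t½ = 10/3 ≈ 3.3333, so fraction remaining f = (1/2)^(10/3) ≈ 0.0992.
At steady state, accumulation factor R = 1/(1 − e^(−kτ)) ≈ 1.1101.
Each bolus raises the concentration by D/Vd = 1798/167 ≈ 10.766 mg/L.
Cmax,ss = C₀/(1 − f) ≈ 10.766/0.9008 ≈ 11.952 mg/L.
Peak 12.0 mg/L vs MTC 16 mg/L: below toxic threshold.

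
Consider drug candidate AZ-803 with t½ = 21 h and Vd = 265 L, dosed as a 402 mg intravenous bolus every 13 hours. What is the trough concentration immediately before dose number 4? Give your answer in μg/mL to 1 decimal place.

f = (1/2)^(τ/t½) = (1/2)^(13/21) ≈ 0.6511.
C₀ = D/Vd = 402/265 ≈ 1.517 μg/mL.
Before the 4th dose, 3 doses have been given. Superposition: Cmin = C₀·(f + f² + … + f^3).
≈ 1.517 × (0.6511 + 0.4239 + 0.2760) ≈ 1.517 × 1.3510 ≈ 2.049 μg/mL.

2.0 μg/mL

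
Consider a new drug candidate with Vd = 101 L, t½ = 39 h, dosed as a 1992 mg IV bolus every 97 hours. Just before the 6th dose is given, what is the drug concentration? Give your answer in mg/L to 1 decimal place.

4.3 mg/L

f = (1/2)^(τ/t½) = (1/2)^(97/39) ≈ 0.1784.
C₀ = D/Vd = 1992/101 ≈ 19.723 mg/L.
Before the 6th dose, 5 doses have been given. Superposition: Cmin = C₀·(f + f² + … + f^5).
≈ 19.723 × (0.1784 + 0.0318 + 0.0057 + 0.0010 + 0.0002) ≈ 19.723 × 0.2171 ≈ 4.282 mg/L.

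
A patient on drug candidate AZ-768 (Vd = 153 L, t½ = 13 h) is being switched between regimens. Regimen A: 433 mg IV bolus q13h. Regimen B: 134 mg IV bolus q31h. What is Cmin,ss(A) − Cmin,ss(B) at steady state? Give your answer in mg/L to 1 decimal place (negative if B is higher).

Regimen A: f = (1/2)^(13/13) ≈ 0.5000; Cmin,ss = (433/153)·f/(1−f) ≈ 2.830 mg/L.
Regimen B: f = (1/2)^(31/13) ≈ 0.1915; Cmin,ss = (134/153)·f/(1−f) ≈ 0.207 mg/L.
Difference ≈ 2.830 − 0.207 ≈ 2.623 mg/L.

2.6 mg/L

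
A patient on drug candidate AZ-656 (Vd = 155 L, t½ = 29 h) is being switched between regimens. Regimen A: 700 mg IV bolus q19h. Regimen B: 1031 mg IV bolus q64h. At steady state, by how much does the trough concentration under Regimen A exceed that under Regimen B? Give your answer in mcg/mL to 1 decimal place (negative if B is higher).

6.0 mcg/mL

Regimen A: f = (1/2)^(19/29) ≈ 0.6350; Cmin,ss = (700/155)·f/(1−f) ≈ 7.857 mcg/mL.
Regimen B: f = (1/2)^(64/29) ≈ 0.2166; Cmin,ss = (1031/155)·f/(1−f) ≈ 1.839 mcg/mL.
Difference ≈ 7.857 − 1.839 ≈ 6.018 mcg/mL.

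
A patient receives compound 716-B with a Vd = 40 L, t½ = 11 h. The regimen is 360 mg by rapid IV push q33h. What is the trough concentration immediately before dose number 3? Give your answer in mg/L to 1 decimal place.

f = (1/2)^(τ/t½) = (1/2)^(33/11) ≈ 0.1250.
C₀ = D/Vd = 360/40 ≈ 9.000 mg/L.
Before the 3rd dose, 2 doses have been given. Superposition: Cmin = C₀·(f + f²).
≈ 9.000 × (0.1250 + 0.0156) ≈ 9.000 × 0.1406 ≈ 1.265 mg/L.

1.3 mg/L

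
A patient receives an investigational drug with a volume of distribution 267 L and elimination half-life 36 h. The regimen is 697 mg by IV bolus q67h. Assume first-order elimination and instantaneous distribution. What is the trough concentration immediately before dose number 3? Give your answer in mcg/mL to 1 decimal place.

f = (1/2)^(τ/t½) = (1/2)^(67/36) ≈ 0.2753.
C₀ = D/Vd = 697/267 ≈ 2.610 mcg/mL.
Before the 3rd dose, 2 doses have been given. Superposition: Cmin = C₀·(f + f²).
≈ 2.610 × (0.2753 + 0.0758) ≈ 2.610 × 0.3511 ≈ 0.916 mcg/mL.

0.9 mcg/mL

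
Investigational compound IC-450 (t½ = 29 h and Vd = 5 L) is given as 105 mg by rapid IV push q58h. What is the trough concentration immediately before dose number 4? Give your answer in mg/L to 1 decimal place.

6.9 mg/L

f = (1/2)^(τ/t½) = (1/2)^(58/29) ≈ 0.2500.
C₀ = D/Vd = 105/5 ≈ 21.000 mg/L.
Before the 4th dose, 3 doses have been given. Superposition: Cmin = C₀·(f + f² + … + f^3).
≈ 21.000 × (0.2500 + 0.0625 + 0.0156) ≈ 21.000 × 0.3281 ≈ 6.890 mg/L.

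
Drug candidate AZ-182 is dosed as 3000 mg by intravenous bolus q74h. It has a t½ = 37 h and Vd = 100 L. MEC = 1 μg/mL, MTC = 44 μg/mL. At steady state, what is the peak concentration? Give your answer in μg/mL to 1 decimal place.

The dosing interval is 2 half-lives, so f = 2^(−2) = 0.25.
Accumulation ratio R = 1/(1 − f) = 1/0.75 = 4/3.
Single-dose peak C₀ = D/Vd = 3000/100 = 30 μg/mL.
Steady-state peak Cmax,ss = C₀·R = 30 × 4/3 ≈ 40.000 μg/mL.
Peak 40.0 μg/mL vs MTC 44 μg/mL: below toxic threshold.

40.0 μg/mL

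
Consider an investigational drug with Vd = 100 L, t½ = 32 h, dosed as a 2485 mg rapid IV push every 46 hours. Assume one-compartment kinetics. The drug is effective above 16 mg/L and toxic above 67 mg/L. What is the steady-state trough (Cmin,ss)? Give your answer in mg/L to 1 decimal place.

14.5 mg/L

τ/t½ = 46/32 ≈ 1.4375, so fraction remaining f = (1/2)^(46/32) ≈ 0.3692.
At steady state, accumulation factor R = 1/(1 − e^(−kτ)) ≈ 1.5853.
Single-dose peak C₀ = D/Vd = 2485/100 ≈ 24.850 mg/L.
Steady-state peak Cmax,ss = C₀·R ≈ 24.850 × 1.5853 ≈ 39.395 mg/L.
One interval later, Cmin,ss = Cmax,ss·e^(−kτ) ≈ 39.395 × 0.3692 ≈ 14.545 mg/L.
Trough 14.5 mg/L vs MEC 16 mg/L: subtherapeutic.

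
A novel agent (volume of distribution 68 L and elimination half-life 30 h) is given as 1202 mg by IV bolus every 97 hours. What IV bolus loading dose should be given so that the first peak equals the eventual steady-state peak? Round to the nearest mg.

f = (1/2)^(97/30) ≈ 0.106333; accumulation ratio R = 1/(1−f) ≈ 1.11899.
Loading dose to hit Cmax,ss on first dose: D_load = D_maint·R ≈ 1202 × 1.11899 ≈ 1345.03 mg.

1345 mg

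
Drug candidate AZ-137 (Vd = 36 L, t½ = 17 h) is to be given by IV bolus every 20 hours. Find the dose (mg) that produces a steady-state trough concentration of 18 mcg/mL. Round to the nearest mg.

τ/t½ = 20/17 ≈ 1.1765, so f = (1/2)^(20/17) ≈ 0.442433.
Cmin,ss = (D/Vd)·f/(1−f), so D = Cmin,ss·Vd·(1−f)/f.
D = 18 × 36 × (1−f)/f ≈ 18 × 36 × 1.26023 ≈ 816.63 mg.

817 mg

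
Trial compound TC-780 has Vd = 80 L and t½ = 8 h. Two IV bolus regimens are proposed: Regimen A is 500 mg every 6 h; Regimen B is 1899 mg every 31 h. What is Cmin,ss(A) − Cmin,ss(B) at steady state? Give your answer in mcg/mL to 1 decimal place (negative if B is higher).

Regimen A: f = (1/2)^(6/8) ≈ 0.5946; Cmin,ss = (500/80)·f/(1−f) ≈ 9.167 mcg/mL.
Regimen B: f = (1/2)^(31/8) ≈ 0.0682; Cmin,ss = (1899/80)·f/(1−f) ≈ 1.737 mcg/mL.
Difference ≈ 9.167 − 1.737 ≈ 7.430 mcg/mL.

7.4 mcg/mL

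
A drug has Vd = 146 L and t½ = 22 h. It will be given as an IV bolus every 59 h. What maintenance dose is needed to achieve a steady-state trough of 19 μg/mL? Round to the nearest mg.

τ/t½ = 59/22 ≈ 2.6818, so f = (1/2)^(59/22) ≈ 0.155845.
Cmin,ss = (D/Vd)·f/(1−f), so D = Cmin,ss·Vd·(1−f)/f.
D = 19 × 146 × (1−f)/f ≈ 19 × 146 × 5.41663 ≈ 15025.73 mg.

15026 mg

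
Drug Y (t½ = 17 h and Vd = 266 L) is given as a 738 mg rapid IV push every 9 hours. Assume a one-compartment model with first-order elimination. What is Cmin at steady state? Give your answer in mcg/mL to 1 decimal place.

6.3 mcg/mL

τ/t½ = 9/17 ≈ 0.52941, so fraction remaining f = (1/2)^(9/17) ≈ 0.6928.
Each bolus raises the concentration by D/Vd = 738/266 ≈ 2.774 mcg/mL.
Steady-state trough Cmin,ss = C₀·f/(1−f) ≈ 2.774 × 0.6928/0.3072 ≈ 6.256 mcg/mL.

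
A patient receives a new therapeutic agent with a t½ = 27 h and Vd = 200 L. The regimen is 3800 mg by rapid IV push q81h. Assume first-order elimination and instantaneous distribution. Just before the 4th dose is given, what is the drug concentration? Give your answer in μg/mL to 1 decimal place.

f = (1/2)^(τ/t½) = (1/2)^(81/27) ≈ 0.1250.
C₀ = D/Vd = 3800/200 ≈ 19.000 μg/mL.
Before the 4th dose, 3 doses have been given. Superposition: Cmin = C₀·(f + f² + … + f^3).
≈ 19.000 × (0.1250 + 0.0156 + 0.0020) ≈ 19.000 × 0.1426 ≈ 2.709 μg/mL.

2.7 μg/mL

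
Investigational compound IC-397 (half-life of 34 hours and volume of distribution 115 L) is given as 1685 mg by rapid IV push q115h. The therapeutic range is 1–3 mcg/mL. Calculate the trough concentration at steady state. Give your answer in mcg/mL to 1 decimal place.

1.6 mcg/mL

τ/t½ = 115/34 ≈ 3.3824, so fraction remaining f = (1/2)^(115/34) ≈ 0.0959.
Each bolus raises the concentration by D/Vd = 1685/115 ≈ 14.652 mcg/mL.
Steady-state trough Cmin,ss = C₀·f/(1−f) ≈ 14.652 × 0.0959/0.9041 ≈ 1.554 mcg/mL.
Trough 1.6 mcg/mL vs MEC 1 mcg/mL: adequate.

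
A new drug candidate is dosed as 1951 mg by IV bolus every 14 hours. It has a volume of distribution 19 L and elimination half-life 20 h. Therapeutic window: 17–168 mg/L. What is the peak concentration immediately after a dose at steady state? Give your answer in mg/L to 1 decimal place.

k = ln2/t½ = ln2/20 ≈ 0.034657 h⁻¹; fraction remaining f = e^(−kτ) = e^(−0.034657×14) ≈ 0.6156.
Accumulation ratio R = 1/(1 − f) ≈ 1/0.3844 ≈ 2.6015.
Each bolus raises the concentration by D/Vd = 1951/19 ≈ 102.684 mg/L.
Steady-state peak Cmax,ss = C₀·R ≈ 102.684 × 2.6015 ≈ 267.132 mg/L.
Peak 267.1 mg/L vs MTC 168 mg/L: exceeds toxic threshold.

267.1 mg/L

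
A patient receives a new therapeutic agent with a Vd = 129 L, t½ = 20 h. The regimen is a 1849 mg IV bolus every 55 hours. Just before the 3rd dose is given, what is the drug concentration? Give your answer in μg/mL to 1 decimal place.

f = (1/2)^(τ/t½) = (1/2)^(55/20) ≈ 0.1487.
C₀ = D/Vd = 1849/129 ≈ 14.333 μg/mL.
Before the 3rd dose, 2 doses have been given. Superposition: Cmin = C₀·(f + f²).
≈ 14.333 × (0.1487 + 0.0221) ≈ 14.333 × 0.1708 ≈ 2.448 μg/mL.

2.4 μg/mL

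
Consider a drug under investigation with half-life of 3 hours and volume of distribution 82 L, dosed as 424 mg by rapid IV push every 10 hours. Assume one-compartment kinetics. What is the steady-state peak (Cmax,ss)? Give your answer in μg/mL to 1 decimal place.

k = ln2/t½ = ln2/3 ≈ 0.231049 h⁻¹; fraction remaining f = e^(−kτ) = e^(−0.231049×10) ≈ 0.0992.
Accumulation ratio R = 1/(1 − f) ≈ 1/0.9008 ≈ 1.1101.
Each bolus raises the concentration by D/Vd = 424/82 ≈ 5.171 μg/mL.
Steady-state peak Cmax,ss = C₀·R ≈ 5.171 × 1.1101 ≈ 5.740 μg/mL.

5.7 μg/mL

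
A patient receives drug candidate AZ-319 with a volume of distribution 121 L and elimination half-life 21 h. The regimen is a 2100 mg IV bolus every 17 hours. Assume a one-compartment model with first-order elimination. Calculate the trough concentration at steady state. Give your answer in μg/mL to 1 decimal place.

23.1 μg/mL

Over one 17-h interval, 17/21 ≈ 0.80952 half-lives elapse, leaving f ≈ 0.5706 of each dose.
Accumulation ratio R = 1/(1 − f) ≈ 1/0.4294 ≈ 2.3288.
Single-dose peak C₀ = D/Vd = 2100/121 ≈ 17.355 μg/mL.
Cmax,ss = C₀/(1 − f) ≈ 17.355/0.4294 ≈ 40.417 μg/mL.
One interval later, Cmin,ss = Cmax,ss·e^(−kτ) ≈ 40.417 × 0.5706 ≈ 23.062 μg/mL.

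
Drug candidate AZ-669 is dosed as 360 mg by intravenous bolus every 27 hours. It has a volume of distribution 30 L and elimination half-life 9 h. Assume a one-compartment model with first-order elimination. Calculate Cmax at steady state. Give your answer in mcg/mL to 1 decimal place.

13.7 mcg/mL

τ = 27 h = 3 half-lives, so f = (1/2)^3 = 0.125.
At steady state, R = 1/(1 − 0.125) = 8/7.
Single-dose peak C₀ = D/Vd = 360/30 = 12 mcg/mL.
Steady-state peak Cmax,ss = C₀·R = 12 × 8/7 ≈ 13.714 mcg/mL.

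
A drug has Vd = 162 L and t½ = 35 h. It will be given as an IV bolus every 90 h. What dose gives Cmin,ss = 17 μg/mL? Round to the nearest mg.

13616 mg

τ/t½ = 90/35 ≈ 2.5714, so f = (1/2)^(90/35) ≈ 0.168238.
Cmin,ss = (D/Vd)·f/(1−f), so D = Cmin,ss·Vd·(1−f)/f.
D = 17 × 162 × (1−f)/f ≈ 17 × 162 × 4.94396 ≈ 13615.67 mg.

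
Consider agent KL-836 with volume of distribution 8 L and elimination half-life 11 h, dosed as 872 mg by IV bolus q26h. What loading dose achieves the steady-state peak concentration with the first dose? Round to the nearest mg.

f = (1/2)^(26/11) ≈ 0.194301; accumulation ratio R = 1/(1−f) ≈ 1.24116.
Loading dose to hit Cmax,ss on first dose: D_load = D_maint·R ≈ 872 × 1.24116 ≈ 1082.29 mg.

1082 mg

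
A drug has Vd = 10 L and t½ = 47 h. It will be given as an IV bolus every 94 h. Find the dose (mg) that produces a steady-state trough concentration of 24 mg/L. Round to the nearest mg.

720 mg

τ/t½ = 94/47 ≈ 2, so f = (1/2)^(94/47) ≈ 0.250000.
Cmin,ss = (D/Vd)·f/(1−f), so D = Cmin,ss·Vd·(1−f)/f.
D = 24 × 10 × (1−f)/f ≈ 24 × 10 × 3.00000 ≈ 720.00 mg.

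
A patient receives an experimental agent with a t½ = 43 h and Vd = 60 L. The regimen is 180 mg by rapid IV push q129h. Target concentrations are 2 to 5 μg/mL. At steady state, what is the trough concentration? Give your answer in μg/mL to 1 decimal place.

The dosing interval is 3 half-lives, so f = 2^(−3) = 0.125.
At steady state, R = 1/(1 − 0.125) = 8/7.
Single-dose peak C₀ = D/Vd = 180/60 = 3 μg/mL.
Steady-state peak Cmax,ss = C₀·R = 3 × 8/7 ≈ 3.429 μg/mL.
Steady-state trough Cmin,ss = Cmax,ss·f ≈ 3.429 × 0.125 ≈ 0.429 μg/mL.
Trough 0.4 μg/mL vs MEC 2 μg/mL: subtherapeutic.

0.4 μg/mL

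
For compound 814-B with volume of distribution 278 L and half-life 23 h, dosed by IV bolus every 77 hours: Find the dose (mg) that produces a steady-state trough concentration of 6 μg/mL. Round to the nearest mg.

15314 mg

τ/t½ = 77/23 ≈ 3.3478, so f = (1/2)^(77/23) ≈ 0.098221.
Cmin,ss = (D/Vd)·f/(1−f), so D = Cmin,ss·Vd·(1−f)/f.
D = 6 × 278 × (1−f)/f ≈ 6 × 278 × 9.18112 ≈ 15314.11 mg.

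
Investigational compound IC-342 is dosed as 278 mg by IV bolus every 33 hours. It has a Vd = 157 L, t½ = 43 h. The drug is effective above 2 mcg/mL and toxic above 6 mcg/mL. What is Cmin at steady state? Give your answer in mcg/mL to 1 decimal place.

2.5 mcg/mL

Over one 33-h interval, 33/43 ≈ 0.76744 half-lives elapse, leaving f ≈ 0.5875 of each dose.
Accumulation ratio R = 1/(1 − f) ≈ 1/0.4125 ≈ 2.4242.
Each bolus raises the concentration by D/Vd = 278/157 ≈ 1.771 mcg/mL.
Cmax,ss = C₀/(1 − f) ≈ 1.771/0.4125 ≈ 4.293 mcg/mL.
Steady-state trough Cmin,ss = Cmax,ss·f ≈ 4.293 × 0.5875 ≈ 2.522 mcg/mL.
Trough 2.5 mcg/mL vs MEC 2 mcg/mL: adequate.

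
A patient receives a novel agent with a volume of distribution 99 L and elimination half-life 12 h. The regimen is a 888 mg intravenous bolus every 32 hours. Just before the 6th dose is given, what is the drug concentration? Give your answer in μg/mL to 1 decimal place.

1.7 μg/mL

f = (1/2)^(τ/t½) = (1/2)^(32/12) ≈ 0.1575.
C₀ = D/Vd = 888/99 ≈ 8.970 μg/mL.
Before the 6th dose, 5 doses have been given. Superposition: Cmin = C₀·(f + f² + … + f^5).
≈ 8.970 × (0.1575 + 0.0248 + 0.0039 + 0.0006 + 0.0001) ≈ 8.970 × 0.1869 ≈ 1.676 μg/mL.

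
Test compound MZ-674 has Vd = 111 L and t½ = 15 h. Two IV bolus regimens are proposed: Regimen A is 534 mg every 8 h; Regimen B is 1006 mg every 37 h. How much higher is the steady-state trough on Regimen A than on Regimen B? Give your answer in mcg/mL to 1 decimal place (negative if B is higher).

8.8 mcg/mL

Regimen A: f = (1/2)^(8/15) ≈ 0.6910; Cmin,ss = (534/111)·f/(1−f) ≈ 10.758 mcg/mL.
Regimen B: f = (1/2)^(37/15) ≈ 0.1809; Cmin,ss = (1006/111)·f/(1−f) ≈ 2.002 mcg/mL.
Difference ≈ 10.758 − 2.002 ≈ 8.756 mcg/mL.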